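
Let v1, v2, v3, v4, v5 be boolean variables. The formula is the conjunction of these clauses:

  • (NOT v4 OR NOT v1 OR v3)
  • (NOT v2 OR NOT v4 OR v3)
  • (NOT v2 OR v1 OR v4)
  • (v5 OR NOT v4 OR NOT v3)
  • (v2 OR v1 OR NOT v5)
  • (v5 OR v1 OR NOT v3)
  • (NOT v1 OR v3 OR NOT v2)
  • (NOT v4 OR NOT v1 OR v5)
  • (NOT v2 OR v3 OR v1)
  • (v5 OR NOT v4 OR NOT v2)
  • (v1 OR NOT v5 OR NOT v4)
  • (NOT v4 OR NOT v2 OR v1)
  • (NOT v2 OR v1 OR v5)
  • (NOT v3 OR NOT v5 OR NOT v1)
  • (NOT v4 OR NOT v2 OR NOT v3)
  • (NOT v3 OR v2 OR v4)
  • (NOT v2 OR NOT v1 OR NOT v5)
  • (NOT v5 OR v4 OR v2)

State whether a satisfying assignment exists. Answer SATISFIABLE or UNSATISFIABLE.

SATISFIABLE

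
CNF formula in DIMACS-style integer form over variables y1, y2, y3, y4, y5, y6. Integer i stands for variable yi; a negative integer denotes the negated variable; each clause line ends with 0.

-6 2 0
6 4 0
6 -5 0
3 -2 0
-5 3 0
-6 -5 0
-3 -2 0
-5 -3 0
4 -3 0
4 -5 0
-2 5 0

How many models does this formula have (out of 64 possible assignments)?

4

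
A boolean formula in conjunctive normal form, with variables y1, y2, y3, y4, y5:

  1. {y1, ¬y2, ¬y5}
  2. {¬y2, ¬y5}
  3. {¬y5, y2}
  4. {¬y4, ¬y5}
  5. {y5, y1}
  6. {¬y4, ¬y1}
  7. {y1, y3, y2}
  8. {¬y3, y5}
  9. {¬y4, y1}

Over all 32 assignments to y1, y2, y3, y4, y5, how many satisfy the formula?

The models are:
  y1=T y2=F y3=F y4=F y5=F
  y1=T y2=T y3=F y4=F y5=F
That's 2 in total.

2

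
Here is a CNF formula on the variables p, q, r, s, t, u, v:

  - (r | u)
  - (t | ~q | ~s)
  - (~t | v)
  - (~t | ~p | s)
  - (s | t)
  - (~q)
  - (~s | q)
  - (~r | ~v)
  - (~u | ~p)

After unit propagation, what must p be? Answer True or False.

False

(~q) stands alone — q = False.
In (~s | q), q is now false; ~s must hold, so s = False.
(s | t): since s = False, the clause reduces to (t). t = True.
From (~t | v) and t = True: v = True.
(s | ~p | ~t) with t = True, s = False leaves only ~p, so p = False.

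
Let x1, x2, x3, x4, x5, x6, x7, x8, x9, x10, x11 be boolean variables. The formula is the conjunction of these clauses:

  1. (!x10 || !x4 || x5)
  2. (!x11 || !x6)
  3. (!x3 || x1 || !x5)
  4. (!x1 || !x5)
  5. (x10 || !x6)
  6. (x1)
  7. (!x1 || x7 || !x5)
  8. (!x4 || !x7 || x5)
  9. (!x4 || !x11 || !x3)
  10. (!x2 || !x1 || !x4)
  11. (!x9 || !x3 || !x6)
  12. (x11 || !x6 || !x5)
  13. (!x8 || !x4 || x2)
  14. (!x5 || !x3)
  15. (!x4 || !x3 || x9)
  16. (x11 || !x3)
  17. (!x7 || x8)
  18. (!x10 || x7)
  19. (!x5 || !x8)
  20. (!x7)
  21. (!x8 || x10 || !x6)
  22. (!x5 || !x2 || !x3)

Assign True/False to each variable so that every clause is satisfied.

x1=True, x2=True, x3=False, x4=False, x5=False, x6=False, x7=False, x8=True, x9=True, x10=False, x11=True

Check each clause:
  1. (!x4 || x5 || !x10) — !x4 is true.
  2. (!x11 || !x6) — !x6 is true.
  3. (!x5 || x1 || !x3) — x1 is true.
  4. (!x5 || !x1) — !x5 is true.
  5. (!x6 || x10) — !x6 is true.
  6. (x1) — x1 is true.
  7. (x7 || !x5 || !x1) — !x5 is true.
  8. (!x4 || x5 || !x7) — !x7 is true.
  9. (!x11 || !x3 || !x4) — !x3 is true.
  10. (!x2 || !x1 || !x4) — !x4 is true.
  11. (!x6 || !x3 || !x9) — !x6 is true.
  12. (!x5 || !x6 || x11) — !x6 is true.
  13. (!x8 || !x4 || x2) — x2 is true.
  14. (!x5 || !x3) — !x5 is true.
  15. (!x3 || !x4 || x9) — x9 is true.
  16. (x11 || !x3) — x11 is true.
  17. (!x7 || x8) — x8 is true.
  18. (x7 || !x10) — !x10 is true.
  19. (!x5 || !x8) — !x5 is true.
  20. (!x7) — !x7 is true.
  21. (x10 || !x8 || !x6) — !x6 is true.
  22. (!x2 || !x3 || !x5) — !x5 is true.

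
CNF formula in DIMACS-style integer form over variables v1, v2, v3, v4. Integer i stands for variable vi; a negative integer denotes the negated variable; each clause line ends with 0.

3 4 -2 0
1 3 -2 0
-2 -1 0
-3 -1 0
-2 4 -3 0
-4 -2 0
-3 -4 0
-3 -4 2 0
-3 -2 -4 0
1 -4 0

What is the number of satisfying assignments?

4

Satisfying assignments:
  v1=0 v2=0 v3=0 v4=0
  v1=0 v2=0 v3=1 v4=0
  v1=1 v2=0 v3=0 v4=0
  v1=1 v2=0 v3=0 v4=1
Count: 4.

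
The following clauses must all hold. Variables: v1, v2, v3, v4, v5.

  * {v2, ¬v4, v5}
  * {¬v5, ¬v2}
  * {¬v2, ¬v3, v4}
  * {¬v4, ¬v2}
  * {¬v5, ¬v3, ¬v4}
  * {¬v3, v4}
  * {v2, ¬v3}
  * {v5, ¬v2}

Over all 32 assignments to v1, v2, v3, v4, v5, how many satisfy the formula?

6

Satisfying assignments:
  v1=F v2=F v3=F v4=F v5=F
  v1=F v2=F v3=F v4=F v5=T
  v1=F v2=F v3=F v4=T v5=T
  v1=T v2=F v3=F v4=F v5=F
  v1=T v2=F v3=F v4=F v5=T
  v1=T v2=F v3=F v4=T v5=T
That's 6 in total.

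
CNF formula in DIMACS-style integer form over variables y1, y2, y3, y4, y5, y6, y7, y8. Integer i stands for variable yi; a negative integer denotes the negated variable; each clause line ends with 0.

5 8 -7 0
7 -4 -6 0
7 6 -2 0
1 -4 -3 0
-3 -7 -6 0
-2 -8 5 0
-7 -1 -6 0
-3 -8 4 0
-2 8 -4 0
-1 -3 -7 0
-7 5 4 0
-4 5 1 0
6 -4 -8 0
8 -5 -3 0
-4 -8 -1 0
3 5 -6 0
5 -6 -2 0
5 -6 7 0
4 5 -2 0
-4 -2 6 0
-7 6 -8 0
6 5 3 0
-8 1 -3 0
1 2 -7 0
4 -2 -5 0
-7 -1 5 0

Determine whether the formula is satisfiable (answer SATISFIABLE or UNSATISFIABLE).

SATISFIABLE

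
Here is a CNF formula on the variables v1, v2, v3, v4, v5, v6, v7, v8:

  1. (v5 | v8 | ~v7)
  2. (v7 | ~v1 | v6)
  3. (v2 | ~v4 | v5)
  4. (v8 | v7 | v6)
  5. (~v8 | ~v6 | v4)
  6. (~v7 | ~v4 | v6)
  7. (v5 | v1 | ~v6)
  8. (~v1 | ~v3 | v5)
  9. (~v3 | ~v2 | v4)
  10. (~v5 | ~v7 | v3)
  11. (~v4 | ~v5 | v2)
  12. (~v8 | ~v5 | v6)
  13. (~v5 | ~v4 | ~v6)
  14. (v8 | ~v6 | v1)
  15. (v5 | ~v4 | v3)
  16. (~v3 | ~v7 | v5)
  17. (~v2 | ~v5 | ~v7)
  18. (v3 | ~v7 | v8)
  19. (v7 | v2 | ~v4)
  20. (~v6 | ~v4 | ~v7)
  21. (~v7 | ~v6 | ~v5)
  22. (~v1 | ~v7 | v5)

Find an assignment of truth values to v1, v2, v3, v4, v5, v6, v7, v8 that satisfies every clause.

Try v1 = False.
For the remaining variables, v2 = False, v3 = True, v4 = False, v5 = True, v6 = False, v7 = True, v8 = False works.

v1=F, v2=F, v3=T, v4=F, v5=T, v6=F, v7=T, v8=F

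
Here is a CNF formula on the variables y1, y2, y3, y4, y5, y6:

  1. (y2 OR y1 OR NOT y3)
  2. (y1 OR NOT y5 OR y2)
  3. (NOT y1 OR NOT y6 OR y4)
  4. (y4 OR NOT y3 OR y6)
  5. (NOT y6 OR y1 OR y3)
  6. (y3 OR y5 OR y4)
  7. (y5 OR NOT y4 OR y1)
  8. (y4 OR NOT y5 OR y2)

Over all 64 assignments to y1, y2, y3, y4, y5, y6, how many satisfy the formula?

23

Split on y1, then y4.
  y1=T, y4=T: y2, y3, y5, y6 free → 2^4 = 16.
  y1=T, y4=F: remaining (y2,y3,y5,y6) ∈ {(T,F,T,F)} — 1.
  y1=F, y4=T: remaining (y2,y3,y5,y6) ∈ {(T,F,T,F); (T,T,T,F); (T,T,T,T)} — 3.
  y1=F, y4=F: remaining (y2,y3,y5,y6) ∈ {(T,F,T,F); (T,T,F,T); (T,T,T,T)} — 3.
Total: 16 + 1 + 3 + 3 = 23.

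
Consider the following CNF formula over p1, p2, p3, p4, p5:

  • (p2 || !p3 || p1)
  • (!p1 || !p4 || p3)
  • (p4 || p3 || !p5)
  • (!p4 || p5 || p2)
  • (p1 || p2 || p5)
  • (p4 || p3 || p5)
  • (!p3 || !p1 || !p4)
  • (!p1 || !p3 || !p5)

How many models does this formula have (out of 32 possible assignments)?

Split on p3, then p1.
  p3=1, p1=1: remaining (p2,p4,p5) ∈ {(0,0,0); (1,0,0)} — 2.
  p3=1, p1=0: remaining (p2,p4,p5) ∈ {(1,0,0); (1,0,1); (1,1,0); (1,1,1)} — 4.
  p3=0, p1=1: a clause becomes empty — 0.
  p3=0, p1=0: remaining (p2,p4,p5) ∈ {(0,1,1); (1,1,0); (1,1,1)} — 3.
Total: 2 + 4 + 0 + 3 = 9.

9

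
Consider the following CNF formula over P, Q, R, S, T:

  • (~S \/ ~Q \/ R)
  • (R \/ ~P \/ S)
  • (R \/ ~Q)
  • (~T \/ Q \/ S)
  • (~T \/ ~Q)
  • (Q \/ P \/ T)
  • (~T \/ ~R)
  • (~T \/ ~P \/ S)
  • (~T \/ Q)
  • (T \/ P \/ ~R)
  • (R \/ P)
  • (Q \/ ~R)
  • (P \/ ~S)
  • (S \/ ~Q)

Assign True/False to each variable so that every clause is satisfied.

P=1  Q=1  R=1  S=1  T=0

Check each clause:
  1. (~S \/ R \/ ~Q) — R is true.
  2. (~P \/ R \/ S) — R is true.
  3. (R \/ ~Q) — R is true.
  4. (S \/ ~T \/ Q) — Q is true.
  5. (~Q \/ ~T) — ~T is true.
  6. (T \/ P \/ Q) — P is true.
  7. (~T \/ ~R) — ~T is true.
  8. (~P \/ S \/ ~T) — ~T is true.
  9. (Q \/ ~T) — Q is true.
  10. (~R \/ T \/ P) — P is true.
  11. (P \/ R) — P is true.
  12. (Q \/ ~R) — Q is true.
  13. (~S \/ P) — P is true.
  14. (S \/ ~Q) — S is true.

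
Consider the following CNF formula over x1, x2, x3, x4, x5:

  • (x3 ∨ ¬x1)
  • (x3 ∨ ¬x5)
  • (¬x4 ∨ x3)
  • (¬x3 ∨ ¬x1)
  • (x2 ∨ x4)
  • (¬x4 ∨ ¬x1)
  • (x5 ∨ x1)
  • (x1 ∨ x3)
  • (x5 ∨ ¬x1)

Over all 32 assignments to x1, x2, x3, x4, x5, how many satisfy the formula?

Satisfying assignments:
  x1=F x2=F x3=T x4=T x5=T
  x1=F x2=T x3=T x4=F x5=T
  x1=F x2=T x3=T x4=T x5=T
That's 3 in total.

3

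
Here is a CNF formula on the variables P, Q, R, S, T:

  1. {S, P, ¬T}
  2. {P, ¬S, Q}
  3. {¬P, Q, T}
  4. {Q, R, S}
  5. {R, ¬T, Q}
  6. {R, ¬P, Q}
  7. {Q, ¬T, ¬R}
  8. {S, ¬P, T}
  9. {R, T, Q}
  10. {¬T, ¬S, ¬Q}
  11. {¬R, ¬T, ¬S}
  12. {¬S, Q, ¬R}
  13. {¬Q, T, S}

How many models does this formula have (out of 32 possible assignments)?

7

The models are:
  P=F Q=F R=T S=F T=F
  P=F Q=T R=F S=T T=F
  P=F Q=T R=T S=T T=F
  P=T Q=T R=F S=F T=T
  P=T Q=T R=F S=T T=F
  P=T Q=T R=T S=F T=T
  P=T Q=T R=T S=T T=F
That's 7 in total.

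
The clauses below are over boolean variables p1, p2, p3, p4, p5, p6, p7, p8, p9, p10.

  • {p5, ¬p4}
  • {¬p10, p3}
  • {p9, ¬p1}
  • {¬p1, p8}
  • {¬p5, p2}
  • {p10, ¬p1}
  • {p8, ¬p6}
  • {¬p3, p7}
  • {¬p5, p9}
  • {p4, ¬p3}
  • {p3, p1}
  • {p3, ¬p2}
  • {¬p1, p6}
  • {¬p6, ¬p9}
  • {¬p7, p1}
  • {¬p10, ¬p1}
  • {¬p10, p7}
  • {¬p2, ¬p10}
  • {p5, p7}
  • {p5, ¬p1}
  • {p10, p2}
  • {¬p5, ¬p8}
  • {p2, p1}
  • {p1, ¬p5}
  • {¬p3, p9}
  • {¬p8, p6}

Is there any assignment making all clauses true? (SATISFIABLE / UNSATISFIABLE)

UNSATISFIABLE

p1 = True:
  propagation gives p9=True, p8=True, p10=True; an empty clause results — contradiction.
p1 = False:
  propagation gives p3=True, p7=True; an empty clause results — contradiction.
Every branch closes, so no satisfying assignment exists.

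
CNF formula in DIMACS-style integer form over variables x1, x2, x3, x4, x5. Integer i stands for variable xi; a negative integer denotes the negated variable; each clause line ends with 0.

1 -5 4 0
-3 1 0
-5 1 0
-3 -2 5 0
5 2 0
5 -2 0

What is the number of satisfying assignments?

Split on x5, then x1.
  x5=T, x1=T: x2, x3, x4 free → 2^3 = 8.
  x5=T, x1=F: a clause becomes empty — 0.
  x5=F, x1=T: a clause becomes empty — 0.
  x5=F, x1=F: a clause becomes empty — 0.
Total: 8 + 0 + 0 + 0 = 8.

8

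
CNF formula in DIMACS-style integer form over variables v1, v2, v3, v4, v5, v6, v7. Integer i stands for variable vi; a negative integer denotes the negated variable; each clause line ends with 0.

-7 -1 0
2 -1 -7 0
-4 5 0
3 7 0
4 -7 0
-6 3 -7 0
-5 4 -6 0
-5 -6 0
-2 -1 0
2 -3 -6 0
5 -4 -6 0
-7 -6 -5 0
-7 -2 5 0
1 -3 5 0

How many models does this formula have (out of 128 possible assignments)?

Case analysis on v5 and v7:
  v5=1, v7=1: remaining (v1,v2,v3,v4,v6) ∈ {(0,0,0,1,0); (0,0,1,1,0); (0,1,0,1,0); (0,1,1,1,0)} — 4.
  v5=1, v7=0: v4 free; 3 ways for (v1,v2,v3,v6) × 2^1 = 6.
  v5=0, v7=1: a clause becomes empty — 0.
  v5=0, v7=0: remaining (v1,v2,v3,v4,v6) ∈ {(1,0,1,0,0)} — 1.
Total: 4 + 6 + 0 + 1 = 11.

11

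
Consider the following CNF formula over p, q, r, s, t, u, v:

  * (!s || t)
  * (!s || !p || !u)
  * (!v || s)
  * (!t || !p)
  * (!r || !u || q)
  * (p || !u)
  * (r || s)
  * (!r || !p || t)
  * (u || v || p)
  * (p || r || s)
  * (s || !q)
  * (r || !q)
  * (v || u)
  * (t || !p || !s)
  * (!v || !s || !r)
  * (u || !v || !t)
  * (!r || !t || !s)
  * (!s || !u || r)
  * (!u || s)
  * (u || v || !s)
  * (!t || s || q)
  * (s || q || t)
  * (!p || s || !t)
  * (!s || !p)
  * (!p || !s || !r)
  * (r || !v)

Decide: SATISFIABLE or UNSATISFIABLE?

s = True:
  propagation gives t=True, p=False, u=False, v=True; an empty clause results — contradiction.
s = False:
  propagation gives v=False, r=True, q=False, u=False; an empty clause results — contradiction.
Every branch closes, so no satisfying assignment exists.

UNSATISFIABLE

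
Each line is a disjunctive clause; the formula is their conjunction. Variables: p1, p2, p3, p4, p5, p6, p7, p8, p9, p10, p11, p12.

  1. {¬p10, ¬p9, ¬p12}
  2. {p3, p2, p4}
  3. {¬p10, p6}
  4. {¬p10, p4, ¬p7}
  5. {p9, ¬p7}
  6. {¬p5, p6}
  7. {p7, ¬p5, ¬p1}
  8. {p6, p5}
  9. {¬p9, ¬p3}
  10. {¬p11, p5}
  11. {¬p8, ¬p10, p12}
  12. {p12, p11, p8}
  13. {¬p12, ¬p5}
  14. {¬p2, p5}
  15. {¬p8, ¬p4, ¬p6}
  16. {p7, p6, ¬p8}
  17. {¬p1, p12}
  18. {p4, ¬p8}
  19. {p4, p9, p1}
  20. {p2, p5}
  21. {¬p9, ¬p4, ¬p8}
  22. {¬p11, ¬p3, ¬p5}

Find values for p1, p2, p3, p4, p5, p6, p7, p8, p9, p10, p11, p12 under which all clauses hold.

p1 = False, p2 = True, p3 = False, p4 = True, p5 = True, p6 = True, p7 = False, p8 = False, p9 = False, p10 = False, p11 = True, p12 = False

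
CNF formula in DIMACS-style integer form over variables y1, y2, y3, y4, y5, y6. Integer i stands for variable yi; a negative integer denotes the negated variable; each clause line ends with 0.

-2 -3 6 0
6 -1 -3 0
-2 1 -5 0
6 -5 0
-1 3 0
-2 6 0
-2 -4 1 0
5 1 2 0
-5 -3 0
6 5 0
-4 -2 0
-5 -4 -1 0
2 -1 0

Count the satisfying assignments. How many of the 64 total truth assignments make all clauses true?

5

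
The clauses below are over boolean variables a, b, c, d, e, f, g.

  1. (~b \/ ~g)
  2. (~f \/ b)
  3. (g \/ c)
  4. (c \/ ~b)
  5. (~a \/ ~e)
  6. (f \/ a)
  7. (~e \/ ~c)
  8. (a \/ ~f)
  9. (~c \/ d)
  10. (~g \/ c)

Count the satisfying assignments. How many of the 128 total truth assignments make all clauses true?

The models are:
  a=1 b=0 c=1 d=1 e=0 f=0 g=0
  a=1 b=0 c=1 d=1 e=0 f=0 g=1
  a=1 b=1 c=1 d=1 e=0 f=0 g=0
  a=1 b=1 c=1 d=1 e=0 f=1 g=0
That's 4 in total.

4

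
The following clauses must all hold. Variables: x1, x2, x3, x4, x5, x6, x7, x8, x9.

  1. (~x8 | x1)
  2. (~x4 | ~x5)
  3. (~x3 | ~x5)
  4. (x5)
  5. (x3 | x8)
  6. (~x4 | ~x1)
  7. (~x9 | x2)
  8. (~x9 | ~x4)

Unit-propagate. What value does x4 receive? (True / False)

False

(x5) stands alone — x5 = True.
(~x4 | ~x5) with x5 = True leaves only ~x4, so x4 = False.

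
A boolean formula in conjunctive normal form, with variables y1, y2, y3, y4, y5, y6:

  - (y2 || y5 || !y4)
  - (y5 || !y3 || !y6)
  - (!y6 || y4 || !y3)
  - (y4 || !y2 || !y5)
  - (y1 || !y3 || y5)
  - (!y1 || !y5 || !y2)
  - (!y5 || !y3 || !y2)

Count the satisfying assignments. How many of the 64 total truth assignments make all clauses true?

Case analysis on y5 and y2:
  y5=1, y2=1: remaining (y1,y3,y4,y6) ∈ {(0,0,1,0); (0,0,1,1)} — 2.
  y5=1, y2=0: y1 free; 7 ways for (y3,y4,y6) × 2^1 = 14.
  y5=0, y2=1: y4 free; 5 ways for (y1,y3,y6) × 2^1 = 10.
  y5=0, y2=0: 5 of the 16 assignments to (y1,y3,y4,y6) work.
Total: 2 + 14 + 10 + 5 = 31.

31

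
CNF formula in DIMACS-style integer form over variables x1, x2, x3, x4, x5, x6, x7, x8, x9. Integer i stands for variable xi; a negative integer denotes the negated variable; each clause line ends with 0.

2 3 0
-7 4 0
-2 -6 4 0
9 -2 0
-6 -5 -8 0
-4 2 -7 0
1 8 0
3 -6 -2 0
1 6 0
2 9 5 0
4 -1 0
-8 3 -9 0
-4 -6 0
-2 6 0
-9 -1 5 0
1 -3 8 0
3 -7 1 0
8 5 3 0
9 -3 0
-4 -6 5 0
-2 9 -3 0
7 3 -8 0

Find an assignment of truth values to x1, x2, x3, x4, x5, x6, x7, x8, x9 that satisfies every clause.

x1=False, x2=False, x3=True, x4=False, x5=False, x6=True, x7=False, x8=True, x9=True

Branch on x1: take x1 = False.
  then x8 is forced to True.
  then x6 is forced to True.
  then x5 is forced to False.
  then x4 is forced to False.
  then x7 is forced to False.
  then x2 is forced to False.
  then x3 is forced to True.
  then x9 is forced to True.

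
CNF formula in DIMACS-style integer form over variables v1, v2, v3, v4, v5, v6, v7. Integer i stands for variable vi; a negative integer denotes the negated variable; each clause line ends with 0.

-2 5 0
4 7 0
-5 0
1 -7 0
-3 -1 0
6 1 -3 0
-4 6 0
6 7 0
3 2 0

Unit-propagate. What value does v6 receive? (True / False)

True

(~v5) stands alone — v5 = False.
(v5 | ~v2): since v5 = False, the clause reduces to (~v2). v2 = False.
(v2 | v3) with v2 = False leaves only v3, so v3 = True.
(~v3 | ~v1) with v3 = True leaves only ~v1, so v1 = False.
From (v1 | ~v7) and v1 = False: v7 = False.
From (v7 | v4) and v7 = False: v4 = True.
From (v6 | v1 | ~v3) and v1 = False, v3 = True: v6 = True.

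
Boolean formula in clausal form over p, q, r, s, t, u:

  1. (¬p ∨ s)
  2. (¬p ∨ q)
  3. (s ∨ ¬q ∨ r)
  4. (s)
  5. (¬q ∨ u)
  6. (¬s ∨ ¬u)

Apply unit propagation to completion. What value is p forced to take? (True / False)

False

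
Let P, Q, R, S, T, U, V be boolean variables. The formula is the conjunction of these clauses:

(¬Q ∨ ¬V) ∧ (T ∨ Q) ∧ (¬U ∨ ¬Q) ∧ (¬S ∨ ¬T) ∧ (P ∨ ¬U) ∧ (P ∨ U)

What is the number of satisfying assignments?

14

Split on Q, then U.
  Q=1, U=1: a clause becomes empty — 0.
  Q=1, U=0: R free; 3 ways for (P,S,T,V) × 2^1 = 6.
  Q=0, U=1: remaining (P,R,S,T,V) ∈ {(1,0,0,1,0); (1,0,0,1,1); (1,1,0,1,0); (1,1,0,1,1)} — 4.
  Q=0, U=0: remaining (P,R,S,T,V) ∈ {(1,0,0,1,0); (1,0,0,1,1); (1,1,0,1,0); (1,1,0,1,1)} — 4.
Total: 0 + 6 + 4 + 4 = 14.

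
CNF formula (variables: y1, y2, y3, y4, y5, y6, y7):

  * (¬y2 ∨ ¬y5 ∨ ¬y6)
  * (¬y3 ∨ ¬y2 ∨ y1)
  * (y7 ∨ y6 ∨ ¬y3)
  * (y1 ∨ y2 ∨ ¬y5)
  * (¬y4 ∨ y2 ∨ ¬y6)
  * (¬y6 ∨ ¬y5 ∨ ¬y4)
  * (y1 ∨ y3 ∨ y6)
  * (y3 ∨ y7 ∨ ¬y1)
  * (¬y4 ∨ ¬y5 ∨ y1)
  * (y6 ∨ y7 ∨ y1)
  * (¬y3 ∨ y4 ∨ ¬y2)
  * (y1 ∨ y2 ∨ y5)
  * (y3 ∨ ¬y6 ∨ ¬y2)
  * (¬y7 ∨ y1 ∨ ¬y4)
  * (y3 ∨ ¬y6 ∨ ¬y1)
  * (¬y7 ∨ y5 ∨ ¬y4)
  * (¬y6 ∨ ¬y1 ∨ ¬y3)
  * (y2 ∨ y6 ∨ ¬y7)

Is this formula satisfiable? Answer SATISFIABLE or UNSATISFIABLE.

SATISFIABLE

Try y1 = True.
For the remaining variables, y2 = True, y3 = False, y4 = False, y5 = True, y6 = False, y7 = True works.
Every clause has at least one true literal under this assignment.
So y1 = True, y2 = True, y3 = False, y4 = False, y5 = True, y6 = False, y7 = True is a satisfying assignment.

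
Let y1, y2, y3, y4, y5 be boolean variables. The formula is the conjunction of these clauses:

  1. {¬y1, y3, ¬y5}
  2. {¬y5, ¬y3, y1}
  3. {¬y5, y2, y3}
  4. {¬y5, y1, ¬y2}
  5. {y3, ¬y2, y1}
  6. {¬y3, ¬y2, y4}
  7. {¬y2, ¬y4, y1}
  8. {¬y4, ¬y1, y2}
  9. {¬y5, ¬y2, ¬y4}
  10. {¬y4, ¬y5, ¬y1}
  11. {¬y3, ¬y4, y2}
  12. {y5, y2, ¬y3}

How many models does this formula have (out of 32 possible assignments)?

Satisfying assignments:
  y1=F y2=F y3=F y4=F y5=F
  y1=F y2=F y3=F y4=T y5=F
  y1=T y2=F y3=F y4=F y5=F
  y1=T y2=F y3=T y4=F y5=T
  y1=T y2=T y3=F y4=F y5=F
  y1=T y2=T y3=F y4=T y5=F
  y1=T y2=T y3=T y4=T y5=F
Count: 7.

7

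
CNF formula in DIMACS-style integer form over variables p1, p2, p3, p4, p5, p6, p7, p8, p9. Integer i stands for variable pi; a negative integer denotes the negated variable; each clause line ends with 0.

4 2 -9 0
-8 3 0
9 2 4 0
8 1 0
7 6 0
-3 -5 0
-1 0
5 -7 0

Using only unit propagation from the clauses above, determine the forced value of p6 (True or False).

(¬p1) is a unit clause: p1 = False.
From (p1 ∨ p8) and p1 = False: p8 = True.
From (p3 ∨ ¬p8) and p8 = True: p3 = True.
In (¬p5 ∨ ¬p3), ¬p3 is now false; ¬p5 must hold, so p5 = False.
From (¬p7 ∨ p5) and p5 = False: p7 = False.
(p7 ∨ p6) with p7 = False leaves only p6, so p6 = True.

True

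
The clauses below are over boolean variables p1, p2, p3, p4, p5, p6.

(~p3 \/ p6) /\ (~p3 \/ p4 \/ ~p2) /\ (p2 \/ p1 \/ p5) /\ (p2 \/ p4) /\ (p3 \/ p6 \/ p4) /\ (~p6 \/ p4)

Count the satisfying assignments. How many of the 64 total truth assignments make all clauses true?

21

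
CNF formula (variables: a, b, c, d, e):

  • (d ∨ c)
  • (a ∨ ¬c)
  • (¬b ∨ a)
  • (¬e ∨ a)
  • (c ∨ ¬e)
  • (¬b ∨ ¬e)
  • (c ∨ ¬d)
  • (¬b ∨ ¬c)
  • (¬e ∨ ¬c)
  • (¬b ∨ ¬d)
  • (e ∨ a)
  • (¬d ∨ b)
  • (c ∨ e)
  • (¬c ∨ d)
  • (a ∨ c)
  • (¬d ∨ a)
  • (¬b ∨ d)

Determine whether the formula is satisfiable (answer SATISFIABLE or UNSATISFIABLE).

UNSATISFIABLE

c = True:
  propagation gives a=True, b=False, e=False, d=False; an empty clause results — contradiction.
c = False:
  propagation gives d=True; an empty clause results — contradiction.
Every branch closes, so no satisfying assignment exists.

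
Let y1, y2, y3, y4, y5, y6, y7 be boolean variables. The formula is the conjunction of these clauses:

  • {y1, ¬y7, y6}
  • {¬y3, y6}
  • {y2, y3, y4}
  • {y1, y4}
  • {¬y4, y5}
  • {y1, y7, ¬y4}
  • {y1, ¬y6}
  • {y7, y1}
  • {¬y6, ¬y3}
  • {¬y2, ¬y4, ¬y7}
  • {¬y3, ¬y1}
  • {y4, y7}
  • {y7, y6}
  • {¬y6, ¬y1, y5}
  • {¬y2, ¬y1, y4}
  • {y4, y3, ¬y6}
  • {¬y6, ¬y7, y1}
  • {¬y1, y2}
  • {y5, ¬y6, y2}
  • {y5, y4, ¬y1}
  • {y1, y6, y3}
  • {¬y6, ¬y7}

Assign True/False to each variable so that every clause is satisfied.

y5 occurs only positively in the remaining clauses — set y5 = True.
Try y1 = True.
  then y3 is forced to False.
  then y2 is forced to True.
  then y4 is forced to True.
  then y7 is forced to False.
  then y6 is forced to True.

y1 = True, y2 = True, y3 = False, y4 = True, y5 = True, y6 = True, y7 = False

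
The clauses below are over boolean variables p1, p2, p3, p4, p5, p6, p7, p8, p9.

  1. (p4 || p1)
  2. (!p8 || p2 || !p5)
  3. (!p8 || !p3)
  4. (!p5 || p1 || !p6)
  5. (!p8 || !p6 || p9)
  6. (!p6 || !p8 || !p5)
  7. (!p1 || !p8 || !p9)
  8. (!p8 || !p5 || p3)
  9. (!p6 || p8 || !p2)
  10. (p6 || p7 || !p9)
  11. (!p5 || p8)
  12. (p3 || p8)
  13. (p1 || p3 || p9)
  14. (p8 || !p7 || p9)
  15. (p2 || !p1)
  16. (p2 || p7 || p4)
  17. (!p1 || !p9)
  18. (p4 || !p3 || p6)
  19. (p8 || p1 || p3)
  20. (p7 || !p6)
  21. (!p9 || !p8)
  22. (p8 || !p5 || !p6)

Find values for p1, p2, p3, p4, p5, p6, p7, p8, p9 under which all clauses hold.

p1=False  p2=True  p3=True  p4=True  p5=False  p6=False  p7=True  p8=False  p9=True

p4 occurs only positively in the remaining clauses — set p4 = True.
Pure literal: p5 appears only negated; assign p5 = False.
Set p1 = False and propagate.
For the remaining variables, p2 = True, p3 = True, p6 = False, p7 = True, p8 = False, p9 = True works.
Every clause has at least one true literal under this assignment.
Check each clause:
  1. (p1 || p4) — p4 is true.
  2. (p2 || !p5 || !p8) — !p8 is true.
  3. (!p3 || !p8) — !p8 is true.
  4. (!p6 || !p5 || p1) — !p6 is true.
  5. (!p6 || !p8 || p9) — !p8 is true.
  6. (!p6 || !p5 || !p8) — !p8 is true.
  7. (!p1 || !p8 || !p9) — !p8 is true.
  8. (!p8 || p3 || !p5) — !p8 is true.
  9. (p8 || !p6 || !p2) — !p6 is true.
  10. (p6 || p7 || !p9) — p7 is true.
  11. (!p5 || p8) — !p5 is true.
  12. (p8 || p3) — p3 is true.
  13. (p9 || p3 || p1) — p3 is true.
  14. (!p7 || p8 || p9) — p9 is true.
  15. (p2 || !p1) — p2 is true.
  16. (p7 || p2 || p4) — p2 is true.
  17. (!p1 || !p9) — !p1 is true.
  18. (p4 || !p3 || p6) — p4 is true.
  19. (p3 || p8 || p1) — p3 is true.
  20. (p7 || !p6) — !p6 is true.
  21. (!p8 || !p9) — !p8 is true.
  22. (!p6 || p8 || !p5) — !p6 is true.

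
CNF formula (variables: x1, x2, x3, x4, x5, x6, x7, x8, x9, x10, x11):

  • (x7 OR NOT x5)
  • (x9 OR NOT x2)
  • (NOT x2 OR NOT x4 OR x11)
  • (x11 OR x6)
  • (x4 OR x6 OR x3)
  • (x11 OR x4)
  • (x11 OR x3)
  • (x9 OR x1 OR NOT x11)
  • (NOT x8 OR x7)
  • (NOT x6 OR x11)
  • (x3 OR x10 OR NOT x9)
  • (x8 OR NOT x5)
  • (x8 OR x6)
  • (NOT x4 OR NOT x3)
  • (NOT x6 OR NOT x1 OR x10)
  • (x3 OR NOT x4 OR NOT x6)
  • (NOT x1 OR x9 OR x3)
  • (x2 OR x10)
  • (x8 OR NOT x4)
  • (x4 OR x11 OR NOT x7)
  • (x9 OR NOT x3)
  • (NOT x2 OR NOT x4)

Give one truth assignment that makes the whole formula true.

x1=False, x2=False, x3=True, x4=False, x5=False, x6=True, x7=False, x8=False, x9=True, x10=True, x11=True

x5 occurs only negated in the remaining clauses — set x5 = False.
x10 occurs only positively in the remaining clauses — set x10 = True.
Set x1 = False and propagate.
Branch on x2: take x2 = False.
The remaining clauses are satisfied by x3 = True, x4 = False, x6 = True, x7 = False, x8 = False, x9 = True, x11 = True.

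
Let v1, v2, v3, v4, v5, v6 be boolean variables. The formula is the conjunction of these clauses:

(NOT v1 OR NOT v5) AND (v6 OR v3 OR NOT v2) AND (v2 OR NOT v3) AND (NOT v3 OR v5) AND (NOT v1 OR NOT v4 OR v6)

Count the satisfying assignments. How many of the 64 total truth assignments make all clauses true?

Split on v3, then v1.
  v3=1, v1=1: a clause becomes empty — 0.
  v3=1, v1=0: remaining (v2,v4,v5,v6) ∈ {(1,0,1,0); (1,0,1,1); (1,1,1,0); (1,1,1,1)} — 4.
  v3=0, v1=1: 5 of the 16 assignments to (v2,v4,v5,v6) work.
  v3=0, v1=0: v4, v5 free; 3 ways for (v2,v6) × 2^2 = 12.
Total: 0 + 4 + 5 + 12 = 21.

21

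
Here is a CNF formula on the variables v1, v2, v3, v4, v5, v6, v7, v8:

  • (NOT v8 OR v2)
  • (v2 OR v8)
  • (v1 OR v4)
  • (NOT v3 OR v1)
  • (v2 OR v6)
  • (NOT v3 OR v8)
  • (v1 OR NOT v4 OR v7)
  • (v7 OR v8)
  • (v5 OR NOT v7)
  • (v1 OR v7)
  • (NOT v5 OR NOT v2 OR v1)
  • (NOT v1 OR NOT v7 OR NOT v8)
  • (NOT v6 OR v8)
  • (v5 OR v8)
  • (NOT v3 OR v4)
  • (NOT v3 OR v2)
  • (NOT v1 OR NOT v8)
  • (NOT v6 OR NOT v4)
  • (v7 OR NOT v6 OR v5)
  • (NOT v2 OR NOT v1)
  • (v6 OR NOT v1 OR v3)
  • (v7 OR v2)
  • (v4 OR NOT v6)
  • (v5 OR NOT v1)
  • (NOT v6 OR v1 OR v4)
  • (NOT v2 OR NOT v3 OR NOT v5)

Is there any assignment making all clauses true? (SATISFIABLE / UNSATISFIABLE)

v1 = True:
  propagation gives v8=False, v2=True; an empty clause results — contradiction.
v1 = False:
  propagation gives v4=True, v3=False, v7=True, v5=True; an empty clause results — contradiction.
Every branch closes, so no satisfying assignment exists.

UNSATISFIABLE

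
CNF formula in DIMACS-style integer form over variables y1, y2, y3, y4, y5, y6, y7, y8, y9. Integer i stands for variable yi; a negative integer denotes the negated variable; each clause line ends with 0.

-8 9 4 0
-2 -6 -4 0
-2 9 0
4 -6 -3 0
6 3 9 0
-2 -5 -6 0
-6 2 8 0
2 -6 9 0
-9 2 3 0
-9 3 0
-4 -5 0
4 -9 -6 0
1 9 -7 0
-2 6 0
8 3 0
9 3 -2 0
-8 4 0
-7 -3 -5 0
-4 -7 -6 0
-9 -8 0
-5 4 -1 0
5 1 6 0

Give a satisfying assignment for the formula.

y1=True, y2=False, y3=True, y4=True, y5=False, y6=False, y7=True, y8=False, y9=True

Branch on y1: take y1 = True.
For the remaining variables, y2 = False, y3 = True, y4 = True, y5 = False, y6 = False, y7 = True, y8 = False, y9 = True works.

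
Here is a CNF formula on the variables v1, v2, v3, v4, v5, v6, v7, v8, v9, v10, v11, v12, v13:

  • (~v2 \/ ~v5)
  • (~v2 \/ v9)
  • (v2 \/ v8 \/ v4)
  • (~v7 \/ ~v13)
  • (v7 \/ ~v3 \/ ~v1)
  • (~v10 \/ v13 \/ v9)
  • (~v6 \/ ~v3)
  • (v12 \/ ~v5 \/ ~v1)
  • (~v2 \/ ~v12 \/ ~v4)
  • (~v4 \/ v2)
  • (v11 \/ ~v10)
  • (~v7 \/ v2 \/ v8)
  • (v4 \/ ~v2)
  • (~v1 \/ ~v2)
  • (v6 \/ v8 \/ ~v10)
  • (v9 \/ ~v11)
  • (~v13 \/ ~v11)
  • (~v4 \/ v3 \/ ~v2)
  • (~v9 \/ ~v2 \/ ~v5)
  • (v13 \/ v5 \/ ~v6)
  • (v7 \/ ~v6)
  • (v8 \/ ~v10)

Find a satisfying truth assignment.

v1=F, v2=F, v3=F, v4=F, v5=T, v6=F, v7=F, v8=T, v9=T, v10=T, v11=T, v12=T, v13=F

Check each clause:
  1. (~v2 \/ ~v5) — ~v2 is true.
  2. (v9 \/ ~v2) — v9 is true.
  3. (v4 \/ v2 \/ v8) — v8 is true.
  4. (~v13 \/ ~v7) — ~v7 is true.
  5. (v7 \/ ~v3 \/ ~v1) — ~v3 is true.
  6. (v9 \/ v13 \/ ~v10) — v9 is true.
  7. (~v3 \/ ~v6) — ~v6 is true.
  8. (~v1 \/ v12 \/ ~v5) — v12 is true.
  9. (~v2 \/ ~v12 \/ ~v4) — ~v4 is true.
  10. (~v4 \/ v2) — ~v4 is true.
  11. (~v10 \/ v11) — v11 is true.
  12. (v2 \/ ~v7 \/ v8) — v8 is true.
  13. (v4 \/ ~v2) — ~v2 is true.
  14. (~v2 \/ ~v1) — ~v2 is true.
  15. (v8 \/ v6 \/ ~v10) — v8 is true.
  16. (v9 \/ ~v11) — v9 is true.
  17. (~v13 \/ ~v11) — ~v13 is true.
  18. (v3 \/ ~v4 \/ ~v2) — ~v4 is true.
  19. (~v9 \/ ~v5 \/ ~v2) — ~v2 is true.
  20. (~v6 \/ v13 \/ v5) — ~v6 is true.
  21. (v7 \/ ~v6) — ~v6 is true.
  22. (v8 \/ ~v10) — v8 is true.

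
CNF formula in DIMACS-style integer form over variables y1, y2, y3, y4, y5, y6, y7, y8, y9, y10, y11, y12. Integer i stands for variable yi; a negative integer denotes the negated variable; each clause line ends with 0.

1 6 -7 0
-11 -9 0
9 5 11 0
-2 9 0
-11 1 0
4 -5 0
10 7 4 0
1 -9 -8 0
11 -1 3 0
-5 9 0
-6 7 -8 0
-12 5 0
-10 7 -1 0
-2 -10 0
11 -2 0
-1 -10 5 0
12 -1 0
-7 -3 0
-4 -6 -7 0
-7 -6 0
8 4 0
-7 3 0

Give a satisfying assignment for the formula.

Pure literal: y2 appears only negated; assign y2 = False.
Try y1 = False.
  then y11 is forced to False.
Set y3 = False and propagate.
  then y7 is forced to False.
Branch on y4: take y4 = True.
For the remaining variables, y5 = True, y6 = False, y8 = False, y9 = True, y10 = True, y12 = False works.

y1=F  y2=F  y3=F  y4=T  y5=T  y6=F  y7=F  y8=F  y9=T  y10=T  y11=F  y12=F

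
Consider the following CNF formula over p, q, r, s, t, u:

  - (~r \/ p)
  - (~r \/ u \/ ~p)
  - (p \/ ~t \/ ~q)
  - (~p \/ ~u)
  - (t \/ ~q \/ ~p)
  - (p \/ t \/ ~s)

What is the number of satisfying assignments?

14

Split on p, then t.
  p=T, t=T: remaining (q,r,s,u) ∈ {(F,F,F,F); (F,F,T,F); (T,F,F,F); (T,F,T,F)} — 4.
  p=T, t=F: remaining (q,r,s,u) ∈ {(F,F,F,F); (F,F,T,F)} — 2.
  p=F, t=T: remaining (q,r,s,u) ∈ {(F,F,F,F); (F,F,F,T); (F,F,T,F); (F,F,T,T)} — 4.
  p=F, t=F: remaining (q,r,s,u) ∈ {(F,F,F,F); (F,F,F,T); (T,F,F,F); (T,F,F,T)} — 4.
Total: 4 + 2 + 4 + 4 = 14.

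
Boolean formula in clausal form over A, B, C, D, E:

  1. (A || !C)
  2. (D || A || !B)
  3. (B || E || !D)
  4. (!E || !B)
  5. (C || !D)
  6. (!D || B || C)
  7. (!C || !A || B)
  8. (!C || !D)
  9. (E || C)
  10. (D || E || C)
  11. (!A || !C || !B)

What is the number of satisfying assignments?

Satisfying assignments:
  A=0 B=0 C=0 D=0 E=1
  A=1 B=0 C=0 D=0 E=1
That's 2 in total.

2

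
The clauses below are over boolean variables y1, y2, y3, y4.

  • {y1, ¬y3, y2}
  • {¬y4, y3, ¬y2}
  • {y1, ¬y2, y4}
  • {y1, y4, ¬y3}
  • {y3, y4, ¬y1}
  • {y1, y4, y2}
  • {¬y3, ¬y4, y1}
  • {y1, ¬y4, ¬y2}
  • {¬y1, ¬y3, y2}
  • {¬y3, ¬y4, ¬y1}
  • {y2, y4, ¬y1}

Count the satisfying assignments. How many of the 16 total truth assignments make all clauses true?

Satisfying assignments:
  y1=0 y2=0 y3=0 y4=1
  y1=1 y2=0 y3=0 y4=1
  y1=1 y2=1 y3=1 y4=0
That's 3 in total.

3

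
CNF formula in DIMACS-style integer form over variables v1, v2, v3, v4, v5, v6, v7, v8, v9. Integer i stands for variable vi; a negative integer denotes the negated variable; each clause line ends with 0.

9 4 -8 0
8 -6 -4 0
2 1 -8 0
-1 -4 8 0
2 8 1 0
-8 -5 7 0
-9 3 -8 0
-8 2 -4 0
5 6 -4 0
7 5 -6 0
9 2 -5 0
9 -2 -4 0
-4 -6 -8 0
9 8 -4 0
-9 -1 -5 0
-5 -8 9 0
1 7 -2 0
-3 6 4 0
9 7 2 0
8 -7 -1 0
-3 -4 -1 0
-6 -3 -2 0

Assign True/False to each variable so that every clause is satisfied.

Try v1 = False.
For the remaining variables, v2 = True, v3 = False, v4 = False, v5 = True, v6 = False, v7 = True, v8 = False, v9 = False works.

v1=F, v2=T, v3=F, v4=F, v5=T, v6=F, v7=T, v8=F, v9=F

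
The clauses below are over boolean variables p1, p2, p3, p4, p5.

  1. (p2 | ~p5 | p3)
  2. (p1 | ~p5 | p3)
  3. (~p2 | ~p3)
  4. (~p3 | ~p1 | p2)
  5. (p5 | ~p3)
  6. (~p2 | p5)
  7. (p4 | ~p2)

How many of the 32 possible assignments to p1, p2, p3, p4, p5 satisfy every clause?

7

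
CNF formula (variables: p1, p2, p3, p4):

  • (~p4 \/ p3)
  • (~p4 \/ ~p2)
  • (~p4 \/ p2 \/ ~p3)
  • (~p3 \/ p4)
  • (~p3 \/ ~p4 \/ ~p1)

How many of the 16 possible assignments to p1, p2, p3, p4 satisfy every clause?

4

The models are:
  p1=0 p2=0 p3=0 p4=0
  p1=0 p2=1 p3=0 p4=0
  p1=1 p2=0 p3=0 p4=0
  p1=1 p2=1 p3=0 p4=0
That's 4 in total.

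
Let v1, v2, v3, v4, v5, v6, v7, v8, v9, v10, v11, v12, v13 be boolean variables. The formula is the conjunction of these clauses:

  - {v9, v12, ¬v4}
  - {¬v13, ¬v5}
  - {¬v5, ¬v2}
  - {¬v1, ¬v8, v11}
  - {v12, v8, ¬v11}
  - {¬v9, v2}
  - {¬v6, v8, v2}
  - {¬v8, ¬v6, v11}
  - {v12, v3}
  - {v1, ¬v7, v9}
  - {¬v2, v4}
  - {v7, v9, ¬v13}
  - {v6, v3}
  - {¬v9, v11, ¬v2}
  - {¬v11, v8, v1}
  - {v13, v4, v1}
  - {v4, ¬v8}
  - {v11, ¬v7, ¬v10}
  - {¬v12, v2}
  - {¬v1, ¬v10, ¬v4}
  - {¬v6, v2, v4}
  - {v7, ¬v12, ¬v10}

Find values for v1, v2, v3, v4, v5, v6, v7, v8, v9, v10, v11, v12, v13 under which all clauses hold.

v1=T, v2=T, v3=T, v4=T, v5=F, v6=F, v7=T, v8=T, v9=F, v10=F, v11=T, v12=T, v13=F

Check each clause:
  1. {¬v4, v12, v9} — v12 is true.
  2. {¬v5, ¬v13} — ¬v5 is true.
  3. {¬v5, ¬v2} — ¬v5 is true.
  4. {¬v1, v11, ¬v8} — v11 is true.
  5. {v12, ¬v11, v8} — v8 is true.
  6. {v2, ¬v9} — v2 is true.
  7. {¬v6, v2, v8} — v8 is true.
  8. {v11, ¬v8, ¬v6} — ¬v6 is true.
  9. {v12, v3} — v3 is true.
  10. {¬v7, v1, v9} — v1 is true.
  11. {v4, ¬v2} — v4 is true.
  12. {¬v13, v7, v9} — ¬v13 is true.
  13. {v6, v3} — v3 is true.
  14. {¬v9, ¬v2, v11} — v11 is true.
  15. {v1, ¬v11, v8} — v8 is true.
  16. {v4, v1, v13} — v1 is true.
  17. {v4, ¬v8} — v4 is true.
  18. {¬v10, ¬v7, v11} — v11 is true.
  19. {¬v12, v2} — v2 is true.
  20. {¬v10, ¬v1, ¬v4} — ¬v10 is true.
  21. {v2, v4, ¬v6} — ¬v6 is true.
  22. {¬v10, v7, ¬v12} — ¬v10 is true.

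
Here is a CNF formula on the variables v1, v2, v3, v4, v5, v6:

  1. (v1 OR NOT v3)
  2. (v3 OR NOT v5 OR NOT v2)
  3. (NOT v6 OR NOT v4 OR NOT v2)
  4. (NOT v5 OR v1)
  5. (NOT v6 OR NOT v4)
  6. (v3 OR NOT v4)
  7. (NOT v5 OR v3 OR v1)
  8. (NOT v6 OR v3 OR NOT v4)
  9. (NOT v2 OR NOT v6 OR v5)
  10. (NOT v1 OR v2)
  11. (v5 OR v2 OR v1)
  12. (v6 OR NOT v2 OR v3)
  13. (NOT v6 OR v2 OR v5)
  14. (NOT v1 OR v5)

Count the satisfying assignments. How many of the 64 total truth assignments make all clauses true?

The models are:
  v1=T v2=T v3=T v4=F v5=T v6=F
  v1=T v2=T v3=T v4=F v5=T v6=T
  v1=T v2=T v3=T v4=T v5=T v6=F
That's 3 in total.

3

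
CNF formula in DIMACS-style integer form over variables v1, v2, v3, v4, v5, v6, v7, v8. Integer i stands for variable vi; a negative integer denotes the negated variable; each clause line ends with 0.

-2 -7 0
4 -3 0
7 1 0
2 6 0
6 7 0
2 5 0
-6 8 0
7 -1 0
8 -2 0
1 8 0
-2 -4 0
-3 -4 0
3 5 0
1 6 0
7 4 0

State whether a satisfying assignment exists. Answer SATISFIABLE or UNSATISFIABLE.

v5 occurs only positively in the remaining clauses — set v5 = True.
v8 occurs only positively in the remaining clauses — set v8 = True.
Set v1 = True and propagate.
  then v7 is forced to True.
  then v2 is forced to False.
  then v6 is forced to True.
Try v3 = False.
v4 is now unconstrained; take v4 = True.
So v1=1, v2=0, v3=0, v4=1, v5=1, v6=1, v7=1, v8=1 is a satisfying assignment.

SATISFIABLE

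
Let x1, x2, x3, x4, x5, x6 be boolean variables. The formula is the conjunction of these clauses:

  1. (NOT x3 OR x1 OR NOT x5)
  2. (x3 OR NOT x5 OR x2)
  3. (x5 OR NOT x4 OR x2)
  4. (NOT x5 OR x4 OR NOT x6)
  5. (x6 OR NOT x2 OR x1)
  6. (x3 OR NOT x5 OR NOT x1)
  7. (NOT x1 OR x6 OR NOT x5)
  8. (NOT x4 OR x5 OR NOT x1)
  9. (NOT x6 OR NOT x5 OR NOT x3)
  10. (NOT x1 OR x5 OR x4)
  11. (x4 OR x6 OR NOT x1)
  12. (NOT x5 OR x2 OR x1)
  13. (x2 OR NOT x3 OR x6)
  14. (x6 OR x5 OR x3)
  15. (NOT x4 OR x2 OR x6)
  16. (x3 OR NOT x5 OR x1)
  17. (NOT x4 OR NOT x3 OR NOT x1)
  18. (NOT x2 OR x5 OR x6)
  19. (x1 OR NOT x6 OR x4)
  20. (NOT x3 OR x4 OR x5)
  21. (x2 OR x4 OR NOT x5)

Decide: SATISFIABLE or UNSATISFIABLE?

Set x1 = False and propagate.
Try x2 = True.
  then x6 is forced to True.
  then x4 is forced to True.
The remaining clauses are satisfied by x3 = True, x5 = False.
Every clause has at least one true literal under this assignment.
So x1=False  x2=True  x3=True  x4=True  x5=False  x6=True is a satisfying assignment.

SATISFIABLE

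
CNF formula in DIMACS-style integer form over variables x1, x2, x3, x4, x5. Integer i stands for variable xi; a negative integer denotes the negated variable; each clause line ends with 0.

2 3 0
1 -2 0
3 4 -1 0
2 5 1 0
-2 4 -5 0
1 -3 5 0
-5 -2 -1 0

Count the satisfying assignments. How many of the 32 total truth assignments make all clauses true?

9

Split on x1, then x2.
  x1=1, x2=1: remaining (x3,x4,x5) ∈ {(0,1,0); (1,0,0); (1,1,0)} — 3.
  x1=1, x2=0: remaining (x3,x4,x5) ∈ {(1,0,0); (1,0,1); (1,1,0); (1,1,1)} — 4.
  x1=0, x2=1: a clause becomes empty — 0.
  x1=0, x2=0: remaining (x3,x4,x5) ∈ {(1,0,1); (1,1,1)} — 2.
Total: 3 + 4 + 0 + 2 = 9.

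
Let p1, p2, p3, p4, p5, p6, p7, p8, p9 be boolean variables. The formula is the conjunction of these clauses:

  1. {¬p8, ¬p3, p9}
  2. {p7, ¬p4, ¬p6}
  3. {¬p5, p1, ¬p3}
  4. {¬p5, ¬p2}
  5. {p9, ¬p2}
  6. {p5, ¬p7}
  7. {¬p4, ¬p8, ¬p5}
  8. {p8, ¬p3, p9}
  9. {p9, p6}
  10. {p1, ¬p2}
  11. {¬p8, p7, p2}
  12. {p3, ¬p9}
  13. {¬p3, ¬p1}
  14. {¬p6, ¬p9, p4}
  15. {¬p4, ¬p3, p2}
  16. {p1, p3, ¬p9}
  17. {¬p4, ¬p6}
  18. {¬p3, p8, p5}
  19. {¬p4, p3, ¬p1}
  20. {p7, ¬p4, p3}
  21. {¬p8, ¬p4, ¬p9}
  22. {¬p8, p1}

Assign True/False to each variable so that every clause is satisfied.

p1=F, p2=F, p3=F, p4=F, p5=F, p6=T, p7=F, p8=F, p9=F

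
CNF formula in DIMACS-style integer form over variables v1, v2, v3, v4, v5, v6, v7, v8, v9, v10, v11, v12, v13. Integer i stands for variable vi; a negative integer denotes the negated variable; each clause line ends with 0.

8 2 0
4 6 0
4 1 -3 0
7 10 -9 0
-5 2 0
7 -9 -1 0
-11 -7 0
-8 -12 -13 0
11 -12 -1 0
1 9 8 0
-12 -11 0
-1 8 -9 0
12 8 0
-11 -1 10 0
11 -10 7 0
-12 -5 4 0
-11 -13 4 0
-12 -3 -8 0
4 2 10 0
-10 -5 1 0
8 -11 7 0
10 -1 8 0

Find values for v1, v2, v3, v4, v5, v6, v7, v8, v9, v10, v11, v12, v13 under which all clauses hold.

v2 occurs only positively in the remaining clauses — set v2 = True.
Pure literal: v4 appears only positively; assign v4 = True.
Set v1 = False and propagate.
Try v3 = True.
The remaining clauses are satisfied by v5 = True, v6 = True, v7 = True, v8 = False, v9 = True, v10 = False, v11 = False, v12 = True, v13 = True.
Every clause has at least one true literal under this assignment.

v1=False  v2=True  v3=True  v4=True  v5=True  v6=True  v7=True  v8=False  v9=True  v10=False  v11=False  v12=True  v13=True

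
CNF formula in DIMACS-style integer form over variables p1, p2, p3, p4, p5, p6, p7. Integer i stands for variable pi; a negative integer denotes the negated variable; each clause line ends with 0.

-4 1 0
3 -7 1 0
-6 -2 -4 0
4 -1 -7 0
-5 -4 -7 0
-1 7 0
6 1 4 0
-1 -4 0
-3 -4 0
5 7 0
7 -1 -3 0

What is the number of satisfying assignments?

Case analysis on p1 and p4:
  p1=1, p4=1: a clause becomes empty — 0.
  p1=1, p4=0: a clause becomes empty — 0.
  p1=0, p4=1: a clause becomes empty — 0.
  p1=0, p4=0: p2 free; 4 ways for (p3,p5,p6,p7) × 2^1 = 8.
Total: 0 + 0 + 0 + 8 = 8.

8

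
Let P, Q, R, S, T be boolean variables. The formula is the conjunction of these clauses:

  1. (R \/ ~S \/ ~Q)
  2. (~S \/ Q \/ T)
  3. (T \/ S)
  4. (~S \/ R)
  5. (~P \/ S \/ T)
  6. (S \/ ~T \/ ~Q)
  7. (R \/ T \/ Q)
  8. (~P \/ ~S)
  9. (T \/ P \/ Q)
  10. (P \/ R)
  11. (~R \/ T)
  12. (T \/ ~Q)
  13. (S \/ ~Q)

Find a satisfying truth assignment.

P=True, Q=False, R=True, S=False, T=True

Check each clause:
  1. (R \/ ~Q \/ ~S) — R is true.
  2. (T \/ Q \/ ~S) — ~S is true.
  3. (S \/ T) — T is true.
  4. (R \/ ~S) — R is true.
  5. (~P \/ S \/ T) — T is true.
  6. (~T \/ ~Q \/ S) — ~Q is true.
  7. (R \/ Q \/ T) — R is true.
  8. (~S \/ ~P) — ~S is true.
  9. (T \/ Q \/ P) — P is true.
  10. (R \/ P) — P is true.
  11. (~R \/ T) — T is true.
  12. (~Q \/ T) — T is true.
  13. (~Q \/ S) — ~Q is true.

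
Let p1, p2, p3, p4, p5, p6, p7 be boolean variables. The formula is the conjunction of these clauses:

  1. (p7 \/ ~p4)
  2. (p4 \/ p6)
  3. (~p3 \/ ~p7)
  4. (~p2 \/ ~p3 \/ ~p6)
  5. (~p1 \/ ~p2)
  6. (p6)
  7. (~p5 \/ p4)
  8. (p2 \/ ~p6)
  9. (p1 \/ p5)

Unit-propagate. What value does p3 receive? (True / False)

Unit clause (p6) sets p6 = True.
(p2 \/ ~p6) with p6 = True leaves only p2, so p2 = True.
(~p3 \/ ~p2 \/ ~p6) with p6 = True, p2 = True leaves only ~p3, so p3 = False.

False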